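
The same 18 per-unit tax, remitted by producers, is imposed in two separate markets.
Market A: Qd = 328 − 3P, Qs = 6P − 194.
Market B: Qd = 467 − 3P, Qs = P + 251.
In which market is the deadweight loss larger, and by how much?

Market A, by 202.5.

Market A: pre-tax P* = 58, Q* = 154; post-tax Q = 118; deadweight loss = 324.
Market B: pre-tax P* = 54, Q* = 305; post-tax Q = 291.5; deadweight loss = 121.5.
Difference: 324 vs 121.5 → market A is larger by 202.5.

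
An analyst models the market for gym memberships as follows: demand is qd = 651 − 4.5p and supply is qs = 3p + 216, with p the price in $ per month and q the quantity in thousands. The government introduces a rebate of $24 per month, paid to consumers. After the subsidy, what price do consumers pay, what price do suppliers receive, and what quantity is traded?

Before the subsidy: set 651 − 4.5p = 3p + 216 → p* = $58, q* = 390.
With a per-unit subsidy paid to consumers, each effectively pays p − 24, so demand becomes qd = 651 − 4.5(p − 24).
Solving gives q = 433.2 with consumers paying $48.4 and suppliers receiving $72.4 (the $24 wedge).

Consumers pay $48.4; suppliers receive $72.4; quantity = 433.2.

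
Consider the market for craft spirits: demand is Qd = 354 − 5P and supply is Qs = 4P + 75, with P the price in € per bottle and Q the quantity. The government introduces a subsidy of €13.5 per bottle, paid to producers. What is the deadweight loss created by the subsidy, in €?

Without the subsidy, 354 − 5P = 4P + 75 gives 9P = 279, so P* = €31 and Q* = 199.
With a per-unit subsidy paid to producers, each receives P + 13.5 per unit sold, so supply becomes Qs = 4(P + 13.5) + 75.
New equilibrium: buyers pay €25, producers receive €38.5, Q = 229. (Wedge: Pb − Ps = −13.5.)
Quantity rises by |ΔQ| = |199 − 229| = 30.
DWL = ½ · t · |ΔQ| = ½ · 13.5 · 30 = €202.5.

Deadweight loss = €202.5.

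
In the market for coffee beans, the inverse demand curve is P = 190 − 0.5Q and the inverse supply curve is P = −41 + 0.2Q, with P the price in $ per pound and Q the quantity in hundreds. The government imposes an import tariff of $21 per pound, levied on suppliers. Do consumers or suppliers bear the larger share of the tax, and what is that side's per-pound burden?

Rewrite in direct form: Qd = 380 − 2P and Qs = 5P + 205.
Without the tax, 380 − 2P = 5P + 205 gives 7P = 175, so P* = $25 and Q* = 330.
With the tax collected from suppliers, supply shifts: Qs = 5(P − 21) + 205.
Solving gives Q = 300 with consumers paying $40 and suppliers receiving $19 (the $21 wedge).
Per-pound burden: consumers $15, suppliers $6.
Consumers take the larger share because demand is less price-elastic here (demand slope 2 vs supply slope 5).

Consumers bear the larger share: $15 per pound.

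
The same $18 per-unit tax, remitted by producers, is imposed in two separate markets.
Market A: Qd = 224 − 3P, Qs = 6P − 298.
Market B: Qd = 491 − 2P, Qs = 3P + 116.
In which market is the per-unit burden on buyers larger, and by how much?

Market A, by $1.2.

Market A: pre-tax P* = $58, Q* = 50; post-tax Q = 14; per-unit burden on buyers = $12.
Market B: pre-tax P* = $75, Q* = 341; post-tax Q = 319.4; per-unit burden on buyers = $10.8.
Difference: $12 vs $10.8 → market A is larger by $1.2.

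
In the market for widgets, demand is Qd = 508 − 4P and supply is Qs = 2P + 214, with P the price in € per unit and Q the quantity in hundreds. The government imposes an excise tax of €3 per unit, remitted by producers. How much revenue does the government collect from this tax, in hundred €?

Without the tax, 508 − 4P = 2P + 214 gives 6P = 294, so P* = €49 and Q* = 312.
With the tax collected from producers, supply shifts: Qs = 2(P − 3) + 214.
Solving gives Q = 308 with consumers paying €50 and producers receiving €47 (the €3 wedge).
Revenue = t · Q = 3 · 308 = €924.

Tax revenue = €924 hundred.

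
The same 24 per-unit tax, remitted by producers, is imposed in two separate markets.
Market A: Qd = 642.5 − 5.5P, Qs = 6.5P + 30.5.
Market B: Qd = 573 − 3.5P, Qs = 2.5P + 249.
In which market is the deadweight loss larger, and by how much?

Market A, by 438.

Market A: pre-tax P* = 51, Q* = 362; post-tax Q = 290.5; deadweight loss = 858.
Market B: pre-tax P* = 54, Q* = 384; post-tax Q = 349; deadweight loss = 420.
Difference: 858 vs 420 → market A is larger by 438.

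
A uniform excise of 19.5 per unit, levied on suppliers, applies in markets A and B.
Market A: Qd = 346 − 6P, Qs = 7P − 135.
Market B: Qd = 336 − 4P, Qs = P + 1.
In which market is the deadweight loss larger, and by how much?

Market A, by 462.15.

Market A: pre-tax P* = 37, Q* = 124; post-tax Q = 61; deadweight loss = 614.25.
Market B: pre-tax P* = 67, Q* = 68; post-tax Q = 52.4; deadweight loss = 152.1.
Difference: 614.25 vs 152.1 → market A is larger by 462.15.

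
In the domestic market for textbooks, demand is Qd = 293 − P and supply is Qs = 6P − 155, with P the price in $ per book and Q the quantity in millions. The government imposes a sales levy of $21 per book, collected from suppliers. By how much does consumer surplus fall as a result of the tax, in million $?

Before the tax: set 293 − P = 6P − 155 → P* = $64, Q* = 229.
With the tax collected from suppliers, supply shifts: Qs = 6(P − 21) − 155.
New equilibrium: buyers pay $82, suppliers receive $61, Q = 211. (Wedge: Pb − Ps = 21.)
ΔCS is the trapezoid between Q = 211 and Q = 229 of height $18: ½ · (229 + 211) · 18 = $3960.

Consumer surplus falls by $3960 million.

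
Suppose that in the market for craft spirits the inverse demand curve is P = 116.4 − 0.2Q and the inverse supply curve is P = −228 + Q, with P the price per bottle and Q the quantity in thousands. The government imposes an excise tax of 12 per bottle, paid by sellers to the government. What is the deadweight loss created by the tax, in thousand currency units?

Deadweight loss = 60 thousand.

Rewrite in direct form: Qd = 582 − 5P and Qs = P + 228.
Without the tax, 582 − 5P = P + 228 gives 6P = 354, so P* = 59 and Q* = 287.
With the tax collected from sellers, supply shifts: Qs = (P − 12) + 228.
Solving gives Q = 277 with buyers paying 61 and sellers receiving 49 (the 12 wedge).
Quantity falls by |ΔQ| = |287 − 277| = 10.
DWL = ½ · t · |ΔQ| = ½ · 12 · 10 = 60.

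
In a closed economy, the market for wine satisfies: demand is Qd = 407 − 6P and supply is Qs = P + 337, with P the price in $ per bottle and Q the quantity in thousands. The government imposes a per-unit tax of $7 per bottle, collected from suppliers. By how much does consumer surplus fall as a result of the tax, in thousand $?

Without the tax, 407 − 6P = P + 337 gives 7P = 70, so P* = $10 and Q* = 347.
With the tax collected from suppliers, supply shifts: Qs = (P − 7) + 337.
Solving gives Q = 341 with consumers paying $11 and suppliers receiving $4 (the $7 wedge).
ΔCS is the trapezoid between Q = 341 and Q = 347 of height $1: ½ · (347 + 341) · 1 = $344.

Consumer surplus falls by $344 thousand.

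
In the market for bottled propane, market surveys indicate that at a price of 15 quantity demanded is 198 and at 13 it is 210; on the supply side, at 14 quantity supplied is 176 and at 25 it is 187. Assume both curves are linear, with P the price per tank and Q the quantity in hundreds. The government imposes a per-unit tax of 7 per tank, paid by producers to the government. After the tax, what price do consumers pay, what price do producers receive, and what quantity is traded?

Consumers pay 19; producers receive 12; quantity = 174.

Demand slope: (210 − 198)/(13 − 15) = -6, so Qd = 288 − 6P.
Supply slope: (187 − 176)/(25 − 14) = 1, so Qs = P + 162.
Before the tax: set 288 − 6P = P + 162 → P* = 18, Q* = 180.
With the tax collected from producers, supply shifts: Qs = (P − 7) + 162.
New equilibrium: consumers pay 19, producers receive 12, Q = 174. (Wedge: Pb − Ps = 7.)
The less price-elastic side of the market bears the larger share of a per-unit tax.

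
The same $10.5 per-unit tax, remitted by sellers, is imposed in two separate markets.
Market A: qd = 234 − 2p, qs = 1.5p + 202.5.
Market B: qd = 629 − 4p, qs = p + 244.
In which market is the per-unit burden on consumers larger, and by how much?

Market A: pre-tax p* = $9, q* = 216; post-tax q = 207; per-unit burden on consumers = $4.5.
Market B: pre-tax p* = $77, q* = 321; post-tax q = 312.6; per-unit burden on consumers = $2.1.
Difference: $4.5 vs $2.1 → market A is larger by $2.4.

Market A, by $2.4.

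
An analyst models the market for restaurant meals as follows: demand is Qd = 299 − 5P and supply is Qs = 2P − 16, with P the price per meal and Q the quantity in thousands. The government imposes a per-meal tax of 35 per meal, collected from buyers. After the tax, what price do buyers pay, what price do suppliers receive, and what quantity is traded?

Before the tax: set 299 − 5P = 2P − 16 → P* = 45, Q* = 74.
With the tax collected from buyers, demand (in seller-price terms) shifts: Qd = 299 − 5(P + 35).
New equilibrium: buyers pay 55, suppliers receive 20, Q = 24. (Wedge: Pb − Ps = 35.)

Buyers pay 55; suppliers receive 20; quantity = 24.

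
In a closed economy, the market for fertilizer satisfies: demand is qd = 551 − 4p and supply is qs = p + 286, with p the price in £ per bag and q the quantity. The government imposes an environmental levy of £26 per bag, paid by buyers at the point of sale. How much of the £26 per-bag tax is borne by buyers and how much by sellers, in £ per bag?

Before the tax: set 551 − 4p = p + 286 → p* = £53, q* = 339.
With the tax collected from buyers, demand (in seller-price terms) shifts: qd = 551 − 4(p + 26).
Solving gives q = 318.2 with buyers paying £58.2 and sellers receiving £32.2 (the £26 wedge).
Burden on buyers: £5.2; on sellers: £20.8. (They sum to £26.)

Buyers bear £5.2 per bag; sellers bear £20.8 per bag.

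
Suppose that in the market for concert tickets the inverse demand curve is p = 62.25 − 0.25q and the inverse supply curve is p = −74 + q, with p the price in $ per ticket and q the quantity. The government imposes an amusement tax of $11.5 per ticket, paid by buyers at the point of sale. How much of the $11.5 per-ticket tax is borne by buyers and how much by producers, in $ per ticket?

Rewrite in direct form: qd = 249 − 4p and qs = p + 74.
Without the tax, 249 − 4p = p + 74 gives 5p = 175, so p* = $35 and q* = 109.
With the tax collected from buyers, demand (in seller-price terms) shifts: qd = 249 − 4(p + 11.5).
Solving gives q = 99.8 with buyers paying $37.3 and producers receiving $25.8 (the $11.5 wedge).
Burden on buyers: $2.3; on producers: $9.2. (They sum to $11.5.)
The less price-elastic side of the market bears the larger share of a per-unit tax.

Buyers bear $2.3 per ticket; producers bear $9.2 per ticket.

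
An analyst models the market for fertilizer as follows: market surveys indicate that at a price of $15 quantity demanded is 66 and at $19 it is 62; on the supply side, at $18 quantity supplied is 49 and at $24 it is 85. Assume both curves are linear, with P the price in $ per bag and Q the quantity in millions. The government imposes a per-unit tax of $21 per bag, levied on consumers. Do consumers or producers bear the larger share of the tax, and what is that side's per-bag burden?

Demand slope: (62 − 66)/(19 − 15) = -1, so Qd = 81 − P.
Supply slope: (85 − 49)/(24 − 18) = 6, so Qs = 6P − 59.
Before the tax: set 81 − P = 6P − 59 → P* = $20, Q* = 61.
With the tax collected from consumers, demand (in seller-price terms) shifts: Qd = 81 − (P + 21).
New equilibrium: consumers pay $38, producers receive $17, Q = 43. (Wedge: Pb − Ps = 21.)
Per-bag burden: consumers $18, producers $3.
Consumers take the larger share because demand is less price-elastic here (demand slope 1 vs supply slope 6).
The less price-elastic side of the market bears the larger share of a per-unit tax.

Consumers bear the larger share: $18 per bag.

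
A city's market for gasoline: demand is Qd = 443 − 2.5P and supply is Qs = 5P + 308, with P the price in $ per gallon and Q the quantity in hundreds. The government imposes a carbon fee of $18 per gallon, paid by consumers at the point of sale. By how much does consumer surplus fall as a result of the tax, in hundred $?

Before the tax: set 443 − 2.5P = 5P + 308 → P* = $18, Q* = 398.
With the tax collected from consumers, demand (in seller-price terms) shifts: Qd = 443 − 2.5(P + 18).
New equilibrium: consumers pay $30, producers receive $12, Q = 368. (Wedge: Pb − Ps = 18.)
ΔCS is the trapezoid between Q = 368 and Q = 398 of height $12: ½ · (398 + 368) · 12 = $4596.

Consumer surplus falls by $4596 hundred.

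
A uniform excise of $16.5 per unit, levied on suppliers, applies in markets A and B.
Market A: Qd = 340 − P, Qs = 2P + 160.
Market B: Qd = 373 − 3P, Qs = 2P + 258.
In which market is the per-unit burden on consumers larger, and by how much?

Market A: pre-tax P* = $60, Q* = 280; post-tax Q = 269; per-unit burden on consumers = $11.
Market B: pre-tax P* = $23, Q* = 304; post-tax Q = 284.2; per-unit burden on consumers = $6.6.
Difference: $11 vs $6.6 → market A is larger by $4.4.

Market A, by $4.4.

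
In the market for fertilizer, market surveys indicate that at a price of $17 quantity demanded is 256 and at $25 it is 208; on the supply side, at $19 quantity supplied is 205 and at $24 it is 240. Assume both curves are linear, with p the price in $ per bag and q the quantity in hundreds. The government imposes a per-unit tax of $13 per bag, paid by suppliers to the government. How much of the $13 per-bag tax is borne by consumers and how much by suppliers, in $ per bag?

Demand slope: (208 − 256)/(25 − 17) = -6, so qd = 358 − 6p.
Supply slope: (240 − 205)/(24 − 19) = 7, so qs = 7p + 72.
Without the tax, 358 − 6p = 7p + 72 gives 13p = 286, so p* = $22 and q* = 226.
With the tax collected from suppliers, supply shifts: qs = 7(p − 13) + 72.
New equilibrium: consumers pay $29, suppliers receive $16, q = 184. (Wedge: pb − ps = 13.)
Burden on consumers: $7; on suppliers: $6. (They sum to $13.)

Consumers bear $7 per bag; suppliers bear $6 per bag.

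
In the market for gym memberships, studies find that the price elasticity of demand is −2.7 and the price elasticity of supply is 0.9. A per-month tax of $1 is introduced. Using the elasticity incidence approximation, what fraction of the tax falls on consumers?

Consumers' share ≈ 0.25.

Incidence ratio: consumers' share ≈ εs / (εs + |εd|) = 0.9 / (0.9 + 2.7) = 0.25.
Supply is the less elastic side, so consumers bear the smaller share.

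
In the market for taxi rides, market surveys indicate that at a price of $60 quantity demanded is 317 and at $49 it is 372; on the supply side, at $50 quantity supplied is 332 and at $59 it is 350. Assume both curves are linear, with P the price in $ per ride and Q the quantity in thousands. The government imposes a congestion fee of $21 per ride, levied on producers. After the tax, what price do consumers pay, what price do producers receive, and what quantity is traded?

Demand slope: (372 − 317)/(49 − 60) = -5, so Qd = 617 − 5P.
Supply slope: (350 − 332)/(59 − 50) = 2, so Qs = 2P + 232.
Before the tax: set 617 − 5P = 2P + 232 → P* = $55, Q* = 342.
With the tax collected from producers, supply shifts: Qs = 2(P − 21) + 232.
Solving gives Q = 312 with consumers paying $61 and producers receiving $40 (the $21 wedge).

Consumers pay $61; producers receive $40; quantity = 312.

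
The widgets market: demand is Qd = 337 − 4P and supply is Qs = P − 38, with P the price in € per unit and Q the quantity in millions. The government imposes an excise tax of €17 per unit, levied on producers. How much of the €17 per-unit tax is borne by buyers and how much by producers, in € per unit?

Without the tax, 337 − 4P = P − 38 gives 5P = 375, so P* = €75 and Q* = 37.
With the tax collected from producers, supply shifts: Qs = (P − 17) − 38.
New equilibrium: buyers pay €78.4, producers receive €61.4, Q = 23.4. (Wedge: Pb − Ps = 17.)
Burden on buyers: €3.4; on producers: €13.6. (They sum to €17.)
The less price-elastic side of the market bears the larger share of a per-unit tax.

Buyers bear €3.4 per unit; producers bear €13.6 per unit.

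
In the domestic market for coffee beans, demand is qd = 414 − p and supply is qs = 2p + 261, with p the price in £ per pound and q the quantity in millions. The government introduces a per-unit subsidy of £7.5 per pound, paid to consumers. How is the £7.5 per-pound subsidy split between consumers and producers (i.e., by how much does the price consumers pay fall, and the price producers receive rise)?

Consumers gain £5 per pound; producers gain £2.5 per pound.

Before the subsidy: set 414 − p = 2p + 261 → p* = £51, q* = 363.
With a per-unit subsidy paid to consumers, each effectively pays p − 7.5, so demand becomes qd = 414 − (p − 7.5).
New equilibrium: consumers pay £46, producers receive £53.5, q = 368. (Wedge: pb − ps = −7.5.)
Gain to consumers: £5; to producers: £2.5. (They sum to £7.5.)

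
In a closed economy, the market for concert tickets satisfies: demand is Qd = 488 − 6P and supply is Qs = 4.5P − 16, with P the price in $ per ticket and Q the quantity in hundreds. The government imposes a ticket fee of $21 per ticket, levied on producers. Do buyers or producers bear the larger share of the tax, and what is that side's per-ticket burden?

Producers bear the larger share: $12 per ticket.

Before the tax: set 488 − 6P = 4.5P − 16 → P* = $48, Q* = 200.
With the tax collected from producers, supply shifts: Qs = 4.5(P − 21) − 16.
Solving gives Q = 146 with buyers paying $57 and producers receiving $36 (the $21 wedge).
Per-ticket burden: buyers $9, producers $12.
Producers take the larger share because supply is less price-elastic here (demand slope 6 vs supply slope 4.5).
The less price-elastic side of the market bears the larger share of a per-unit tax.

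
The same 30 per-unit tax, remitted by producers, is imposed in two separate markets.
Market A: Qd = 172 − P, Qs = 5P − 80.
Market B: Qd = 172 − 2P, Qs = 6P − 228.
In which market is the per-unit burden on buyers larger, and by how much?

Market A: pre-tax P* = 42, Q* = 130; post-tax Q = 105; per-unit burden on buyers = 25.
Market B: pre-tax P* = 50, Q* = 72; post-tax Q = 27; per-unit burden on buyers = 22.5.
Difference: 25 vs 22.5 → market A is larger by 2.5.

Market A, by 2.5.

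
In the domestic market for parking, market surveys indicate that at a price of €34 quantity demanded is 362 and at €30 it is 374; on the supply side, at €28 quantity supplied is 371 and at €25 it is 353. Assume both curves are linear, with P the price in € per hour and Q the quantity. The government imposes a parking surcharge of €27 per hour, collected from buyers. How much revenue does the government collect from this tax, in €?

Demand slope: (374 − 362)/(30 − 34) = -3, so Qd = 464 − 3P.
Supply slope: (353 − 371)/(25 − 28) = 6, so Qs = 6P + 203.
Without the tax, 464 − 3P = 6P + 203 gives 9P = 261, so P* = €29 and Q* = 377.
With the tax collected from buyers, demand (in seller-price terms) shifts: Qd = 464 − 3(P + 27).
New equilibrium: buyers pay €47, sellers receive €20, Q = 323. (Wedge: Pb − Ps = 27.)
Revenue = t · Q = 27 · 323 = €8721.

Tax revenue = €8721.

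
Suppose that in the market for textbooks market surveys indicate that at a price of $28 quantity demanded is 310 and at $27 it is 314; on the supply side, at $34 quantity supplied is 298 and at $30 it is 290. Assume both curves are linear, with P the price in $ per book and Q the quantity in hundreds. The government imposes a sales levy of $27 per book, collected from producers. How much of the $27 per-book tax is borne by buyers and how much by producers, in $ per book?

Demand slope: (314 − 310)/(27 − 28) = -4, so Qd = 422 − 4P.
Supply slope: (290 − 298)/(30 − 34) = 2, so Qs = 2P + 230.
Before the tax: set 422 − 4P = 2P + 230 → P* = $32, Q* = 294.
With the tax collected from producers, supply shifts: Qs = 2(P − 27) + 230.
New equilibrium: buyers pay $41, producers receive $14, Q = 258. (Wedge: Pb − Ps = 27.)
Burden on buyers: $9; on producers: $18. (They sum to $27.)

Buyers bear $9 per book; producers bear $18 per book.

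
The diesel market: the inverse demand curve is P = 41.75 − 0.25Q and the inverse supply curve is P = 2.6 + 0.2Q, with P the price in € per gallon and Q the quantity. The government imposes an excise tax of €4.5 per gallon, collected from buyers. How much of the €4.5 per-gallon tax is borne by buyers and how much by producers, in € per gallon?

Rewrite in direct form: Qd = 167 − 4P and Qs = 5P − 13.
Before the tax: set 167 − 4P = 5P − 13 → P* = €20, Q* = 87.
With the tax collected from buyers, demand (in seller-price terms) shifts: Qd = 167 − 4(P + 4.5).
Solving gives Q = 77 with buyers paying €22.5 and producers receiving €18 (the €4.5 wedge).
Burden on buyers: €2.5; on producers: €2. (They sum to €4.5.)
The less price-elastic side of the market bears the larger share of a per-unit tax.

Buyers bear €2.5 per gallon; producers bear €2 per gallon.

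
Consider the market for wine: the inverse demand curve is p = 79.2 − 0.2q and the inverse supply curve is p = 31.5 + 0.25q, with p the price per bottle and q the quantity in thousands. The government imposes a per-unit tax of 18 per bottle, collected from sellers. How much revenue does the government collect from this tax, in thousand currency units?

Tax revenue = 1188 thousand.

Inverting to q(p) form: qd = 396 − 5p; qs = 4p − 126.
Without the tax, 396 − 5p = 4p − 126 gives 9p = 522, so p* = 58 and q* = 106.
With the tax collected from sellers, supply shifts: qs = 4(p − 18) − 126.
Solving gives q = 66 with buyers paying 66 and sellers receiving 48 (the 18 wedge).
Revenue = t · Q = 18 · 66 = 1188.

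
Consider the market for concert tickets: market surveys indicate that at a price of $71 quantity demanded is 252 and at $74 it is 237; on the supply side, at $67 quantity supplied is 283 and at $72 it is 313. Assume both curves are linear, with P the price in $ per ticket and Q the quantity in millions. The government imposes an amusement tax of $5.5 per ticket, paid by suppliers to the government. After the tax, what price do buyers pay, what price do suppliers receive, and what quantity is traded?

Demand slope: (237 − 252)/(74 − 71) = -5, so Qd = 607 − 5P.
Supply slope: (313 − 283)/(72 − 67) = 6, so Qs = 6P − 119.
Without the tax, 607 − 5P = 6P − 119 gives 11P = 726, so P* = $66 and Q* = 277.
With the tax collected from suppliers, supply shifts: Qs = 6(P − 5.5) − 119.
New equilibrium: buyers pay $69, suppliers receive $63.5, Q = 262. (Wedge: Pb − Ps = 5.5.)
The less price-elastic side of the market bears the larger share of a per-unit tax.

Buyers pay $69; suppliers receive $63.5; quantity = 262.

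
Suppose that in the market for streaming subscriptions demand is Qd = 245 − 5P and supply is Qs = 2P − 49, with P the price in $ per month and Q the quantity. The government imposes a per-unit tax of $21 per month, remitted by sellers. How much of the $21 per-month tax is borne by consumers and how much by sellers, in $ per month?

Consumers bear $6 per month; sellers bear $15 per month.

Without the tax, 245 − 5P = 2P − 49 gives 7P = 294, so P* = $42 and Q* = 35.
With the tax collected from sellers, supply shifts: Qs = 2(P − 21) − 49.
Solving gives Q = 5 with consumers paying $48 and sellers receiving $27 (the $21 wedge).
Burden on consumers: $6; on sellers: $15. (They sum to $21.)
The less price-elastic side of the market bears the larger share of a per-unit tax.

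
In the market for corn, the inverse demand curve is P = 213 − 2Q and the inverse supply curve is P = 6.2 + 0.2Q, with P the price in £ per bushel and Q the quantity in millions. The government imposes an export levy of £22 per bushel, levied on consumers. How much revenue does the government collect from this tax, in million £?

Rewrite in direct form: Qd = 106.5 − 0.5P and Qs = 5P − 31.
Without the tax, 106.5 − 0.5P = 5P − 31 gives 5.5P = 137.5, so P* = £25 and Q* = 94.
With the tax collected from consumers, demand (in seller-price terms) shifts: Qd = 106.5 − 0.5(P + 22).
New equilibrium: consumers pay £45, sellers receive £23, Q = 84. (Wedge: Pb − Ps = 22.)
Revenue = t · Q = 22 · 84 = £1848.

Tax revenue = £1848 million.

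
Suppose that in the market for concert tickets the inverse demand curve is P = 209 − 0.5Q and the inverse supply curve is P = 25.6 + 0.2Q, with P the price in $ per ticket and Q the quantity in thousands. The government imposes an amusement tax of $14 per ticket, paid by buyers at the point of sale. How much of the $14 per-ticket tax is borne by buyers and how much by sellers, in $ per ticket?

Buyers bear $10 per ticket; sellers bear $4 per ticket.

Rewrite in direct form: Qd = 418 − 2P and Qs = 5P − 128.
Without the tax, 418 − 2P = 5P − 128 gives 7P = 546, so P* = $78 and Q* = 262.
With the tax collected from buyers, demand (in seller-price terms) shifts: Qd = 418 − 2(P + 14).
Solving gives Q = 242 with buyers paying $88 and sellers receiving $74 (the $14 wedge).
Burden on buyers: $10; on sellers: $4. (They sum to $14.)
The less price-elastic side of the market bears the larger share of a per-unit tax.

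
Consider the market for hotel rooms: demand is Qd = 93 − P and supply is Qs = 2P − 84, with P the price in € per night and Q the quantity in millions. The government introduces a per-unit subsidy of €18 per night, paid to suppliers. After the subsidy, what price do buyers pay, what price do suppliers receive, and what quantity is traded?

Without the subsidy, 93 − P = 2P − 84 gives 3P = 177, so P* = €59 and Q* = 34.
With a per-unit subsidy paid to suppliers, each receives P + 18 per unit sold, so supply becomes Qs = 2(P + 18) − 84.
Solving gives Q = 46 with buyers paying €47 and suppliers receiving €65 (the €18 wedge).

Buyers pay €47; suppliers receive €65; quantity = 46.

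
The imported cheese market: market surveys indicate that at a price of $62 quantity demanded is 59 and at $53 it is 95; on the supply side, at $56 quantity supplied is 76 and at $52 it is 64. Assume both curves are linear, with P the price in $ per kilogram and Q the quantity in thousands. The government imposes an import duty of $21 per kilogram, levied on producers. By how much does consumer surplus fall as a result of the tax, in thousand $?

Demand slope: (95 − 59)/(53 − 62) = -4, so Qd = 307 − 4P.
Supply slope: (64 − 76)/(52 − 56) = 3, so Qs = 3P − 92.
Without the tax, 307 − 4P = 3P − 92 gives 7P = 399, so P* = $57 and Q* = 79.
With the tax collected from producers, supply shifts: Qs = 3(P − 21) − 92.
Solving gives Q = 43 with buyers paying $66 and producers receiving $45 (the $21 wedge).
ΔCS is the trapezoid between Q = 43 and Q = 79 of height $9: ½ · (79 + 43) · 9 = $549.

Consumer surplus falls by $549 thousand.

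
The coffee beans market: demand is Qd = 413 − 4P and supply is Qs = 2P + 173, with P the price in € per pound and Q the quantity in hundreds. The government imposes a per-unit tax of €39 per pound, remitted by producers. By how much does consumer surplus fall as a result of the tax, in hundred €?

Before the tax: set 413 − 4P = 2P + 173 → P* = €40, Q* = 253.
With the tax collected from producers, supply shifts: Qs = 2(P − 39) + 173.
Solving gives Q = 201 with consumers paying €53 and producers receiving €14 (the €39 wedge).
ΔCS is the trapezoid between Q = 201 and Q = 253 of height €13: ½ · (253 + 201) · 13 = €2951.

Consumer surplus falls by €2951 hundred.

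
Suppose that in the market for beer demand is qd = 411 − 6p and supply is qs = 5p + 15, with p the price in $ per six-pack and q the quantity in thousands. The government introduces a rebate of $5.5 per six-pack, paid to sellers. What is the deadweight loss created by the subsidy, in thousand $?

Without the subsidy, 411 − 6p = 5p + 15 gives 11p = 396, so p* = $36 and q* = 195.
With a per-unit subsidy paid to sellers, each receives p + 5.5 per unit sold, so supply becomes qs = 5(p + 5.5) + 15.
New equilibrium: buyers pay $33.5, sellers receive $39, q = 210. (Wedge: pb − ps = −5.5.)
Quantity rises by |ΔQ| = |195 − 210| = 15.
DWL = ½ · t · |ΔQ| = ½ · 5.5 · 15 = $41.25.

Deadweight loss = $41.25 thousand.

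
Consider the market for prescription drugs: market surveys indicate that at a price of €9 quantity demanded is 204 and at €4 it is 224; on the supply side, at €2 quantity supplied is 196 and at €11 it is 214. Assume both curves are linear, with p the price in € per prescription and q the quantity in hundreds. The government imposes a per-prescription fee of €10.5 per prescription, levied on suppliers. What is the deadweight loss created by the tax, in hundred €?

Demand slope: (224 − 204)/(4 − 9) = -4, so qd = 240 − 4p.
Supply slope: (214 − 196)/(11 − 2) = 2, so qs = 2p + 192.
Before the tax: set 240 − 4p = 2p + 192 → p* = €8, q* = 208.
With the tax collected from suppliers, supply shifts: qs = 2(p − 10.5) + 192.
Solving gives q = 194 with buyers paying €11.5 and suppliers receiving €1 (the €10.5 wedge).
Quantity falls by |ΔQ| = |208 − 194| = 14.
DWL = ½ · t · |ΔQ| = ½ · 10.5 · 14 = €73.5.

Deadweight loss = €73.5 hundred.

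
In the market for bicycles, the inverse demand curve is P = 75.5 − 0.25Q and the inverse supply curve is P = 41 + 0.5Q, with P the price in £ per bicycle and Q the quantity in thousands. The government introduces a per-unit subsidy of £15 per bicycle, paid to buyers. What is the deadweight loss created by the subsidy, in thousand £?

Rewrite in direct form: Qd = 302 − 4P and Qs = 2P − 82.
Before the subsidy: set 302 − 4P = 2P − 82 → P* = £64, Q* = 46.
With a per-unit subsidy paid to buyers, each effectively pays P − 15, so demand becomes Qd = 302 − 4(P − 15).
New equilibrium: buyers pay £59, suppliers receive £74, Q = 66. (Wedge: Pb − Ps = −15.)
Quantity rises by |ΔQ| = |46 − 66| = 20.
DWL = ½ · t · |ΔQ| = ½ · 15 · 20 = £150.

Deadweight loss = £150 thousand.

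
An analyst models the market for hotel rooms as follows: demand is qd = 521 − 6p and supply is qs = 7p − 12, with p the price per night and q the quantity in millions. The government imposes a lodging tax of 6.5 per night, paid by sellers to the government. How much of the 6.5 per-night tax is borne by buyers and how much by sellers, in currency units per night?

Without the tax, 521 − 6p = 7p − 12 gives 13p = 533, so p* = 41 and q* = 275.
With the tax collected from sellers, supply shifts: qs = 7(p − 6.5) − 12.
New equilibrium: buyers pay 44.5, sellers receive 38, q = 254. (Wedge: pb − ps = 6.5.)
Burden on buyers: 3.5; on sellers: 3. (They sum to 6.5.)

Buyers bear 3.5 per night; sellers bear 3 per night.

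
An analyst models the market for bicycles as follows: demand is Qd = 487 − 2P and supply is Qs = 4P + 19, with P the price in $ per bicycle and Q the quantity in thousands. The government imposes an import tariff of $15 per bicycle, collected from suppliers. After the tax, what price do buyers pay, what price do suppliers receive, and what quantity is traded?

Buyers pay $88; suppliers receive $73; quantity = 311.

Without the tax, 487 − 2P = 4P + 19 gives 6P = 468, so P* = $78 and Q* = 331.
With the tax collected from suppliers, supply shifts: Qs = 4(P − 15) + 19.
New equilibrium: buyers pay $88, suppliers receive $73, Q = 311. (Wedge: Pb − Ps = 15.)
The less price-elastic side of the market bears the larger share of a per-unit tax.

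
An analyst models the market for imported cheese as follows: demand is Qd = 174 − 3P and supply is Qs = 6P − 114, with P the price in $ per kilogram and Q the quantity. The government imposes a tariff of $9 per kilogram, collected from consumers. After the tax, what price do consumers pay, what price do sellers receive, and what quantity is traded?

Before the tax: set 174 − 3P = 6P − 114 → P* = $32, Q* = 78.
With the tax collected from consumers, demand (in seller-price terms) shifts: Qd = 174 − 3(P + 9).
Solving gives Q = 60 with consumers paying $38 and sellers receiving $29 (the $9 wedge).

Consumers pay $38; sellers receive $29; quantity = 60.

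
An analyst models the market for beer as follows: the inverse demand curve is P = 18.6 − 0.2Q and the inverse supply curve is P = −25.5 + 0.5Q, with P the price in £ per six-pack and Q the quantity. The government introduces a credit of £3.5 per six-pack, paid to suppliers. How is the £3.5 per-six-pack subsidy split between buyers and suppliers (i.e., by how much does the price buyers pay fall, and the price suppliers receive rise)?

Inverting to Q(P) form: Qd = 93 − 5P; Qs = 2P + 51.
Without the subsidy, 93 − 5P = 2P + 51 gives 7P = 42, so P* = £6 and Q* = 63.
With a per-unit subsidy paid to suppliers, each receives P + 3.5 per unit sold, so supply becomes Qs = 2(P + 3.5) + 51.
New equilibrium: buyers pay £5, suppliers receive £8.5, Q = 68. (Wedge: Pb − Ps = −3.5.)
Gain to buyers: £1; to suppliers: £2.5. (They sum to £3.5.)

Buyers gain £1 per six-pack; suppliers gain £2.5 per six-pack.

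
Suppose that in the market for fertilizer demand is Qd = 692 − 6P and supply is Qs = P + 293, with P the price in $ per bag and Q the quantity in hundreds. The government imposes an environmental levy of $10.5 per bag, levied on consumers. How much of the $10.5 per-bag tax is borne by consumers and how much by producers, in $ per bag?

Without the tax, 692 − 6P = P + 293 gives 7P = 399, so P* = $57 and Q* = 350.
With the tax collected from consumers, demand (in seller-price terms) shifts: Qd = 692 − 6(P + 10.5).
Solving gives Q = 341 with consumers paying $58.5 and producers receiving $48 (the $10.5 wedge).
Burden on consumers: $1.5; on producers: $9. (They sum to $10.5.)

Consumers bear $1.5 per bag; producers bear $9 per bag.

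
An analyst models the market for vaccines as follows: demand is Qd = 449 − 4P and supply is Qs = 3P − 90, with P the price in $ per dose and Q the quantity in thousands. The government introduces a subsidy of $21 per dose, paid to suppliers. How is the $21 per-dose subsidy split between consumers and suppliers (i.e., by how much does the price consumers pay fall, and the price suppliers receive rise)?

Consumers gain $9 per dose; suppliers gain $12 per dose.

Before the subsidy: set 449 − 4P = 3P − 90 → P* = $77, Q* = 141.
With a per-unit subsidy paid to suppliers, each receives P + 21 per unit sold, so supply becomes Qs = 3(P + 21) − 90.
New equilibrium: consumers pay $68, suppliers receive $89, Q = 177. (Wedge: Pb − Ps = −21.)
Gain to consumers: $9; to suppliers: $12. (They sum to $21.)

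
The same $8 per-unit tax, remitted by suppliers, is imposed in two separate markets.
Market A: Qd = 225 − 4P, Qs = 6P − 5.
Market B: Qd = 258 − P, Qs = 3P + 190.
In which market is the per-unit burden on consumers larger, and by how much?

Market B, by $1.2.

Market A: pre-tax P* = $23, Q* = 133; post-tax Q = 113.8; per-unit burden on consumers = $4.8.
Market B: pre-tax P* = $17, Q* = 241; post-tax Q = 235; per-unit burden on consumers = $6.
Difference: $4.8 vs $6 → market B is larger by $1.2.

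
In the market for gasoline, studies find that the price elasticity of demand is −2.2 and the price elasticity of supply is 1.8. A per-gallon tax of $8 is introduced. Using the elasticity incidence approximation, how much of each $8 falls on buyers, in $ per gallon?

Incidence ratio: buyers' share ≈ εs / (εs + |εd|) = 1.8 / (1.8 + 2.2) = 0.45.
So buyers bear ≈ 0.45 × $8 = $3.6; sellers bear $4.4.

Buyers bear ≈ $3.6 per gallon.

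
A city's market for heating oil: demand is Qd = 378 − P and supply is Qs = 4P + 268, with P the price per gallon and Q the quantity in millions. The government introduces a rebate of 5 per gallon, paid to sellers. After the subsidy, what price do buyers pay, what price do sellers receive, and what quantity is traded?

Before the subsidy: set 378 − P = 4P + 268 → P* = 22, Q* = 356.
With a per-unit subsidy paid to sellers, each receives P + 5 per unit sold, so supply becomes Qs = 4(P + 5) + 268.
New equilibrium: buyers pay 18, sellers receive 23, Q = 360. (Wedge: Pb − Ps = −5.)

Buyers pay 18; sellers receive 23; quantity = 360.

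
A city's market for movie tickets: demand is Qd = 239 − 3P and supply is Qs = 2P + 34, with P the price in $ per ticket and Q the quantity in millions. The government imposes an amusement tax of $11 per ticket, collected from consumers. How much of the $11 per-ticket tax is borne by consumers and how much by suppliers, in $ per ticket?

Before the tax: set 239 − 3P = 2P + 34 → P* = $41, Q* = 116.
With the tax collected from consumers, demand (in seller-price terms) shifts: Qd = 239 − 3(P + 11).
Solving gives Q = 102.8 with consumers paying $45.4 and suppliers receiving $34.4 (the $11 wedge).
Burden on consumers: $4.4; on suppliers: $6.6. (They sum to $11.)
The less price-elastic side of the market bears the larger share of a per-unit tax.

Consumers bear $4.4 per ticket; suppliers bear $6.6 per ticket.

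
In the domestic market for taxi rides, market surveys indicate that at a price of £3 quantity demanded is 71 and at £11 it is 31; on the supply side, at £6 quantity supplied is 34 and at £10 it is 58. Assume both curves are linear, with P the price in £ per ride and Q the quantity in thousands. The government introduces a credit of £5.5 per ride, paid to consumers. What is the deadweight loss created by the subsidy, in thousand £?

Deadweight loss = £41.25 thousand.

Demand slope: (31 − 71)/(11 − 3) = -5, so Qd = 86 − 5P.
Supply slope: (58 − 34)/(10 − 6) = 6, so Qs = 6P − 2.
Without the subsidy, 86 − 5P = 6P − 2 gives 11P = 88, so P* = £8 and Q* = 46.
With a per-unit subsidy paid to consumers, each effectively pays P − 5.5, so demand becomes Qd = 86 − 5(P − 5.5).
New equilibrium: consumers pay £5, producers receive £10.5, Q = 61. (Wedge: Pb − Ps = −5.5.)
Quantity rises by |ΔQ| = |46 − 61| = 15.
DWL = ½ · t · |ΔQ| = ½ · 5.5 · 15 = £41.25.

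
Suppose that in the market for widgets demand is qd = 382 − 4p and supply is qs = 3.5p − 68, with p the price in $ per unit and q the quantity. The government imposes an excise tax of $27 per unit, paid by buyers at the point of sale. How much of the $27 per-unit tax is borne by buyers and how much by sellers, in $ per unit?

Before the tax: set 382 − 4p = 3.5p − 68 → p* = $60, q* = 142.
With the tax collected from buyers, demand (in seller-price terms) shifts: qd = 382 − 4(p + 27).
Solving gives q = 91.6 with buyers paying $72.6 and sellers receiving $45.6 (the $27 wedge).
Burden on buyers: $12.6; on sellers: $14.4. (They sum to $27.)

Buyers bear $12.6 per unit; sellers bear $14.4 per unit.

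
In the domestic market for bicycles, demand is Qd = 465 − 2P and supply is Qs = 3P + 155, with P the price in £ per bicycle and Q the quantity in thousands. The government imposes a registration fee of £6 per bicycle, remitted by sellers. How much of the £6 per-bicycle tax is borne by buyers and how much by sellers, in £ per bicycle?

Before the tax: set 465 − 2P = 3P + 155 → P* = £62, Q* = 341.
With the tax collected from sellers, supply shifts: Qs = 3(P − 6) + 155.
New equilibrium: buyers pay £65.6, sellers receive £59.6, Q = 333.8. (Wedge: Pb − Ps = 6.)
Burden on buyers: £3.6; on sellers: £2.4. (They sum to £6.)

Buyers bear £3.6 per bicycle; sellers bear £2.4 per bicycle.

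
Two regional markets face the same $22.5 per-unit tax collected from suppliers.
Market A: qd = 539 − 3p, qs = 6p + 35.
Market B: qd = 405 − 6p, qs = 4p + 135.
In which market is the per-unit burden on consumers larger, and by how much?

Market A, by $6.

Market A: pre-tax p* = $56, q* = 371; post-tax q = 326; per-unit burden on consumers = $15.
Market B: pre-tax p* = $27, q* = 243; post-tax q = 189; per-unit burden on consumers = $9.
Difference: $15 vs $9 → market A is larger by $6.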